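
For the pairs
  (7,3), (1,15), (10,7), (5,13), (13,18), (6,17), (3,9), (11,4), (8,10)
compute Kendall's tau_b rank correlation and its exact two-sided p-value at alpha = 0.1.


Step 1: Enumerate the 36 unordered pairs (i,j) with i<j and classify each by sign(x_j-x_i) * sign(y_j-y_i).
  (1,2):dx=-6,dy=+12->D; (1,3):dx=+3,dy=+4->C; (1,4):dx=-2,dy=+10->D; (1,5):dx=+6,dy=+15->C
  (1,6):dx=-1,dy=+14->D; (1,7):dx=-4,dy=+6->D; (1,8):dx=+4,dy=+1->C; (1,9):dx=+1,dy=+7->C
  (2,3):dx=+9,dy=-8->D; (2,4):dx=+4,dy=-2->D; (2,5):dx=+12,dy=+3->C; (2,6):dx=+5,dy=+2->C
  (2,7):dx=+2,dy=-6->D; (2,8):dx=+10,dy=-11->D; (2,9):dx=+7,dy=-5->D; (3,4):dx=-5,dy=+6->D
  (3,5):dx=+3,dy=+11->C; (3,6):dx=-4,dy=+10->D; (3,7):dx=-7,dy=+2->D; (3,8):dx=+1,dy=-3->D
  (3,9):dx=-2,dy=+3->D; (4,5):dx=+8,dy=+5->C; (4,6):dx=+1,dy=+4->C; (4,7):dx=-2,dy=-4->C
  (4,8):dx=+6,dy=-9->D; (4,9):dx=+3,dy=-3->D; (5,6):dx=-7,dy=-1->C; (5,7):dx=-10,dy=-9->C
  (5,8):dx=-2,dy=-14->C; (5,9):dx=-5,dy=-8->C; (6,7):dx=-3,dy=-8->C; (6,8):dx=+5,dy=-13->D
  (6,9):dx=+2,dy=-7->D; (7,8):dx=+8,dy=-5->D; (7,9):dx=+5,dy=+1->C; (8,9):dx=-3,dy=+6->D
Step 2: C = 16, D = 20, total pairs = 36.
Step 3: tau = (C - D)/(n(n-1)/2) = (16 - 20)/36 = -0.111111.
Step 4: Exact two-sided p-value (enumerate n! = 362880 permutations of y under H0): p = 0.761414.
Step 5: alpha = 0.1. fail to reject H0.

tau_b = -0.1111 (C=16, D=20), p = 0.761414, fail to reject H0.


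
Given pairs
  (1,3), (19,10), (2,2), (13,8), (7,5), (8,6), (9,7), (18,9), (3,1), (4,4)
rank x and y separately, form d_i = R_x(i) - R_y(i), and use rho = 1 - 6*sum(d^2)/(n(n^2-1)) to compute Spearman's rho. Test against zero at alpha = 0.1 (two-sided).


Step 1: Rank x and y separately (midranks; no ties here).
rank(x): 1->1, 19->10, 2->2, 13->8, 7->5, 8->6, 9->7, 18->9, 3->3, 4->4
rank(y): 3->3, 10->10, 2->2, 8->8, 5->5, 6->6, 7->7, 9->9, 1->1, 4->4
Step 2: d_i = R_x(i) - R_y(i); compute d_i^2.
  (1-3)^2=4, (10-10)^2=0, (2-2)^2=0, (8-8)^2=0, (5-5)^2=0, (6-6)^2=0, (7-7)^2=0, (9-9)^2=0, (3-1)^2=4, (4-4)^2=0
sum(d^2) = 8.
Step 3: rho = 1 - 6*8 / (10*(10^2 - 1)) = 1 - 48/990 = 0.951515.
Step 4: Under H0, t = rho * sqrt((n-2)/(1-rho^2)) = 8.7493 ~ t(8).
Step 5: Two-sided p-value from the t-distribution with 8 df = 0.000023.
Step 6: alpha = 0.1. reject H0.

rho = 0.9515, p = 0.000023, reject H0 at alpha = 0.1.


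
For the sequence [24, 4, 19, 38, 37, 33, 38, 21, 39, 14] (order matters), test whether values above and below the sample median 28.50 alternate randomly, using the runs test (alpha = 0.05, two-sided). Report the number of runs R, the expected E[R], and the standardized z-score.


Step 1: Compute median = 28.50; label A = above, B = below.
Labels in order: BBBAAAABAB  (n_A = 5, n_B = 5)
Step 2: Count runs R = 5.
Step 3: Under H0 (random ordering), E[R] = 2*n_A*n_B/(n_A+n_B) + 1 = 2*5*5/10 + 1 = 6.0000.
        Var[R] = 2*n_A*n_B*(2*n_A*n_B - n_A - n_B) / ((n_A+n_B)^2 * (n_A+n_B-1)) = 2000/900 = 2.2222.
        SD[R] = 1.4907.
Step 4: Continuity-corrected z = (R + 0.5 - E[R]) / SD[R] = (5 + 0.5 - 6.0000) / 1.4907 = -0.3354.
Step 5: Two-sided p-value via normal approximation = 2*(1 - Phi(|z|)) = 0.737316.
Step 6: alpha = 0.05. fail to reject H0.

R = 5, z = -0.3354, p = 0.737316, fail to reject H0.


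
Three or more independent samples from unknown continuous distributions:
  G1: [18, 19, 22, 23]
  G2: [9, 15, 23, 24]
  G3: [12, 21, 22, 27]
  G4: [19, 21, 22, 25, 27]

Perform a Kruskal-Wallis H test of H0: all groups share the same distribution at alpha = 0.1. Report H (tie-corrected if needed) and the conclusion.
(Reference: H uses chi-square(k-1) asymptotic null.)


Step 1: Combine all N = 17 observations and assign midranks.
sorted (value, group, rank): (9,G2,1), (12,G3,2), (15,G2,3), (18,G1,4), (19,G1,5.5), (19,G4,5.5), (21,G3,7.5), (21,G4,7.5), (22,G1,10), (22,G3,10), (22,G4,10), (23,G1,12.5), (23,G2,12.5), (24,G2,14), (25,G4,15), (27,G3,16.5), (27,G4,16.5)
Step 2: Sum ranks within each group.
R_1 = 32 (n_1 = 4)
R_2 = 30.5 (n_2 = 4)
R_3 = 36 (n_3 = 4)
R_4 = 54.5 (n_4 = 5)
Step 3: H = 12/(N(N+1)) * sum(R_i^2/n_i) - 3(N+1)
     = 12/(17*18) * (32^2/4 + 30.5^2/4 + 36^2/4 + 54.5^2/5) - 3*18
     = 0.039216 * 1406.61 - 54
     = 1.161275.
Step 4: Ties present; correction factor C = 1 - 48/(17^3 - 17) = 0.990196. Corrected H = 1.161275 / 0.990196 = 1.172772.
Step 5: Under H0, H ~ chi^2(3); p-value = 0.759542.
Step 6: alpha = 0.1. fail to reject H0.

H = 1.1728, df = 3, p = 0.759542, fail to reject H0.


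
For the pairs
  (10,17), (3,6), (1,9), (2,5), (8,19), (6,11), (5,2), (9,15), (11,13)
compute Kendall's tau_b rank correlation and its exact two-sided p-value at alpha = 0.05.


Step 1: Enumerate the 36 unordered pairs (i,j) with i<j and classify each by sign(x_j-x_i) * sign(y_j-y_i).
  (1,2):dx=-7,dy=-11->C; (1,3):dx=-9,dy=-8->C; (1,4):dx=-8,dy=-12->C; (1,5):dx=-2,dy=+2->D
  (1,6):dx=-4,dy=-6->C; (1,7):dx=-5,dy=-15->C; (1,8):dx=-1,dy=-2->C; (1,9):dx=+1,dy=-4->D
  (2,3):dx=-2,dy=+3->D; (2,4):dx=-1,dy=-1->C; (2,5):dx=+5,dy=+13->C; (2,6):dx=+3,dy=+5->C
  (2,7):dx=+2,dy=-4->D; (2,8):dx=+6,dy=+9->C; (2,9):dx=+8,dy=+7->C; (3,4):dx=+1,dy=-4->D
  (3,5):dx=+7,dy=+10->C; (3,6):dx=+5,dy=+2->C; (3,7):dx=+4,dy=-7->D; (3,8):dx=+8,dy=+6->C
  (3,9):dx=+10,dy=+4->C; (4,5):dx=+6,dy=+14->C; (4,6):dx=+4,dy=+6->C; (4,7):dx=+3,dy=-3->D
  (4,8):dx=+7,dy=+10->C; (4,9):dx=+9,dy=+8->C; (5,6):dx=-2,dy=-8->C; (5,7):dx=-3,dy=-17->C
  (5,8):dx=+1,dy=-4->D; (5,9):dx=+3,dy=-6->D; (6,7):dx=-1,dy=-9->C; (6,8):dx=+3,dy=+4->C
  (6,9):dx=+5,dy=+2->C; (7,8):dx=+4,dy=+13->C; (7,9):dx=+6,dy=+11->C; (8,9):dx=+2,dy=-2->D
Step 2: C = 26, D = 10, total pairs = 36.
Step 3: tau = (C - D)/(n(n-1)/2) = (26 - 10)/36 = 0.444444.
Step 4: Exact two-sided p-value (enumerate n! = 362880 permutations of y under H0): p = 0.119439.
Step 5: alpha = 0.05. fail to reject H0.

tau_b = 0.4444 (C=26, D=10), p = 0.119439, fail to reject H0.


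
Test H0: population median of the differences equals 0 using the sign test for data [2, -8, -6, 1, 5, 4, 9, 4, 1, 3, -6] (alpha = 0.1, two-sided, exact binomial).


Step 1: Discard zero differences. Original n = 11; n_eff = number of nonzero differences = 11.
Nonzero differences (with sign): +2, -8, -6, +1, +5, +4, +9, +4, +1, +3, -6
Step 2: Count signs: positive = 8, negative = 3.
Step 3: Under H0: P(positive) = 0.5, so the number of positives S ~ Bin(11, 0.5).
Step 4: Two-sided exact p-value = sum of Bin(11,0.5) probabilities at or below the observed probability = 0.226562.
Step 5: alpha = 0.1. fail to reject H0.

n_eff = 11, pos = 8, neg = 3, p = 0.226562, fail to reject H0.


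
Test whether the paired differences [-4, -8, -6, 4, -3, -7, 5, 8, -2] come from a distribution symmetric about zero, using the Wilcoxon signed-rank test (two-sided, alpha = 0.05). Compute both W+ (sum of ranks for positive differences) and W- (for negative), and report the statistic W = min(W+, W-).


Step 1: Drop any zero differences (none here) and take |d_i|.
|d| = [4, 8, 6, 4, 3, 7, 5, 8, 2]
Step 2: Midrank |d_i| (ties get averaged ranks).
ranks: |4|->3.5, |8|->8.5, |6|->6, |4|->3.5, |3|->2, |7|->7, |5|->5, |8|->8.5, |2|->1
Step 3: Attach original signs; sum ranks with positive sign and with negative sign.
W+ = 3.5 + 5 + 8.5 = 17
W- = 3.5 + 8.5 + 6 + 2 + 7 + 1 = 28
(Check: W+ + W- = 45 should equal n(n+1)/2 = 45.)
Step 4: Test statistic W = min(W+, W-) = 17.
Step 5: Ties in |d|, so use the tie-corrected normal approximation.
        E[W] = n(n+1)/4 = 9*10/4 = 22.5.
        Tie groups: |d|=4 (t=2), |d|=8 (t=2); sum(t^3 - t) = 12.
        Var[W] = n(n+1)(2n+1)/24 - sum(t^3-t)/48 = 1710/24 - 12/48 = 71.
        z = (W - E[W]) / sqrt(Var[W]) = (17 - 22.5) / 8.4261 = -0.6527.
        Two-sided p = 2*Phi(z) = 0.513930.
Step 6: alpha = 0.05. fail to reject H0.

W+ = 17, W- = 28, W = min = 17, p = 0.513930, fail to reject H0.


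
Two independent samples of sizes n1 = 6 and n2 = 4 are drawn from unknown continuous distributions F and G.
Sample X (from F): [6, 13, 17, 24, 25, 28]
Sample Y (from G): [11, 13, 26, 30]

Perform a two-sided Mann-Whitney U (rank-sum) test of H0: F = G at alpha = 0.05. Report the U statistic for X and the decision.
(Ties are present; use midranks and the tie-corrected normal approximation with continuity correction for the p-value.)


Step 1: Combine and sort all 10 observations; assign midranks.
sorted (value, group): (6,X), (11,Y), (13,X), (13,Y), (17,X), (24,X), (25,X), (26,Y), (28,X), (30,Y)
ranks: 6->1, 11->2, 13->3.5, 13->3.5, 17->5, 24->6, 25->7, 26->8, 28->9, 30->10
Step 2: Rank sum for X: R1 = 1 + 3.5 + 5 + 6 + 7 + 9 = 31.5.
Step 3: U_X = R1 - n1(n1+1)/2 = 31.5 - 6*7/2 = 31.5 - 21 = 10.5.
       U_Y = n1*n2 - U_X = 24 - 10.5 = 13.5.
Step 4: Ties are present, so use the tie-corrected normal approximation (with continuity correction) for the p-value.
Step 5: p-value = 0.830664; compare to alpha = 0.05. fail to reject H0.

U_X = 10.5, p = 0.830664, fail to reject H0 at alpha = 0.05.


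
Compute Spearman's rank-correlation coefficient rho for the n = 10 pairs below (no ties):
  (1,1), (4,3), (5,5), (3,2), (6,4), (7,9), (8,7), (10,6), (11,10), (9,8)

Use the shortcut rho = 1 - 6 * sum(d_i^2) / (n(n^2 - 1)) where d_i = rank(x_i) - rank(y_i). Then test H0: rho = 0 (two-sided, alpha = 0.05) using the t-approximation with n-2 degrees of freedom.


Step 1: Rank x and y separately (midranks; no ties here).
rank(x): 1->1, 4->3, 5->4, 3->2, 6->5, 7->6, 8->7, 10->9, 11->10, 9->8
rank(y): 1->1, 3->3, 5->5, 2->2, 4->4, 9->9, 7->7, 6->6, 10->10, 8->8
Step 2: d_i = R_x(i) - R_y(i); compute d_i^2.
  (1-1)^2=0, (3-3)^2=0, (4-5)^2=1, (2-2)^2=0, (5-4)^2=1, (6-9)^2=9, (7-7)^2=0, (9-6)^2=9, (10-10)^2=0, (8-8)^2=0
sum(d^2) = 20.
Step 3: rho = 1 - 6*20 / (10*(10^2 - 1)) = 1 - 120/990 = 0.878788.
Step 4: Under H0, t = rho * sqrt((n-2)/(1-rho^2)) = 5.2086 ~ t(8).
Step 5: Two-sided p-value from the t-distribution with 8 df = 0.000814.
Step 6: alpha = 0.05. reject H0.

rho = 0.8788, p = 0.000814, reject H0 at alpha = 0.05.


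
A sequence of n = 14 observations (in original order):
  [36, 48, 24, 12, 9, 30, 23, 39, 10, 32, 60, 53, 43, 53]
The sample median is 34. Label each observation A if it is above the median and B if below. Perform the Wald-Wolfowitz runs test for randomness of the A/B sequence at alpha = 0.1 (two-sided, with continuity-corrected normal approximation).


Step 1: Compute median = 34; label A = above, B = below.
Labels in order: AABBBBBABBAAAA  (n_A = 7, n_B = 7)
Step 2: Count runs R = 5.
Step 3: Under H0 (random ordering), E[R] = 2*n_A*n_B/(n_A+n_B) + 1 = 2*7*7/14 + 1 = 8.0000.
        Var[R] = 2*n_A*n_B*(2*n_A*n_B - n_A - n_B) / ((n_A+n_B)^2 * (n_A+n_B-1)) = 8232/2548 = 3.2308.
        SD[R] = 1.7974.
Step 4: Continuity-corrected z = (R + 0.5 - E[R]) / SD[R] = (5 + 0.5 - 8.0000) / 1.7974 = -1.3909.
Step 5: Two-sided p-value via normal approximation = 2*(1 - Phi(|z|)) = 0.164264.
Step 6: alpha = 0.1. fail to reject H0.

R = 5, z = -1.3909, p = 0.164264, fail to reject H0.


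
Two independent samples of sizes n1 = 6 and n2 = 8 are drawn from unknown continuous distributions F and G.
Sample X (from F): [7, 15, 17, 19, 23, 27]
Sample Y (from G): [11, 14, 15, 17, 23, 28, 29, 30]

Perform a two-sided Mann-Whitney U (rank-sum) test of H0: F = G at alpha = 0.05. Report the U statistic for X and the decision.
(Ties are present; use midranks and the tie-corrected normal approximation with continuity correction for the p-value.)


Step 1: Combine and sort all 14 observations; assign midranks.
sorted (value, group): (7,X), (11,Y), (14,Y), (15,X), (15,Y), (17,X), (17,Y), (19,X), (23,X), (23,Y), (27,X), (28,Y), (29,Y), (30,Y)
ranks: 7->1, 11->2, 14->3, 15->4.5, 15->4.5, 17->6.5, 17->6.5, 19->8, 23->9.5, 23->9.5, 27->11, 28->12, 29->13, 30->14
Step 2: Rank sum for X: R1 = 1 + 4.5 + 6.5 + 8 + 9.5 + 11 = 40.5.
Step 3: U_X = R1 - n1(n1+1)/2 = 40.5 - 6*7/2 = 40.5 - 21 = 19.5.
       U_Y = n1*n2 - U_X = 48 - 19.5 = 28.5.
Step 4: Ties are present, so use the tie-corrected normal approximation (with continuity correction) for the p-value.
Step 5: p-value = 0.604382; compare to alpha = 0.05. fail to reject H0.

U_X = 19.5, p = 0.604382, fail to reject H0 at alpha = 0.05.


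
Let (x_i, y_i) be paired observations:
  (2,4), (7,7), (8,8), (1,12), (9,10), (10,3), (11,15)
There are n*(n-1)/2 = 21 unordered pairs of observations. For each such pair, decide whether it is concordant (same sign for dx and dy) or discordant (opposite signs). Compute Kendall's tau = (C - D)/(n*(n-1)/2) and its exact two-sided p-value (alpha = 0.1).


Step 1: Enumerate the 21 unordered pairs (i,j) with i<j and classify each by sign(x_j-x_i) * sign(y_j-y_i).
  (1,2):dx=+5,dy=+3->C; (1,3):dx=+6,dy=+4->C; (1,4):dx=-1,dy=+8->D; (1,5):dx=+7,dy=+6->C
  (1,6):dx=+8,dy=-1->D; (1,7):dx=+9,dy=+11->C; (2,3):dx=+1,dy=+1->C; (2,4):dx=-6,dy=+5->D
  (2,5):dx=+2,dy=+3->C; (2,6):dx=+3,dy=-4->D; (2,7):dx=+4,dy=+8->C; (3,4):dx=-7,dy=+4->D
  (3,5):dx=+1,dy=+2->C; (3,6):dx=+2,dy=-5->D; (3,7):dx=+3,dy=+7->C; (4,5):dx=+8,dy=-2->D
  (4,6):dx=+9,dy=-9->D; (4,7):dx=+10,dy=+3->C; (5,6):dx=+1,dy=-7->D; (5,7):dx=+2,dy=+5->C
  (6,7):dx=+1,dy=+12->C
Step 2: C = 12, D = 9, total pairs = 21.
Step 3: tau = (C - D)/(n(n-1)/2) = (12 - 9)/21 = 0.142857.
Step 4: Exact two-sided p-value (enumerate n! = 5040 permutations of y under H0): p = 0.772619.
Step 5: alpha = 0.1. fail to reject H0.

tau_b = 0.1429 (C=12, D=9), p = 0.772619, fail to reject H0.


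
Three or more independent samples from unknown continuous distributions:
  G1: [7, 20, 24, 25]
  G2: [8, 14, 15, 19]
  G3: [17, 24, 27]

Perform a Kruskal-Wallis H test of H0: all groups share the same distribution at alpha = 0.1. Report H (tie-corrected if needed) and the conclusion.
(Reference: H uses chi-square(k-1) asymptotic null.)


Step 1: Combine all N = 11 observations and assign midranks.
sorted (value, group, rank): (7,G1,1), (8,G2,2), (14,G2,3), (15,G2,4), (17,G3,5), (19,G2,6), (20,G1,7), (24,G1,8.5), (24,G3,8.5), (25,G1,10), (27,G3,11)
Step 2: Sum ranks within each group.
R_1 = 26.5 (n_1 = 4)
R_2 = 15 (n_2 = 4)
R_3 = 24.5 (n_3 = 3)
Step 3: H = 12/(N(N+1)) * sum(R_i^2/n_i) - 3(N+1)
     = 12/(11*12) * (26.5^2/4 + 15^2/4 + 24.5^2/3) - 3*12
     = 0.090909 * 431.896 - 36
     = 3.263258.
Step 4: Ties present; correction factor C = 1 - 6/(11^3 - 11) = 0.995455. Corrected H = 3.263258 / 0.995455 = 3.278158.
Step 5: Under H0, H ~ chi^2(2); p-value = 0.194159.
Step 6: alpha = 0.1. fail to reject H0.

H = 3.2782, df = 2, p = 0.194159, fail to reject H0.


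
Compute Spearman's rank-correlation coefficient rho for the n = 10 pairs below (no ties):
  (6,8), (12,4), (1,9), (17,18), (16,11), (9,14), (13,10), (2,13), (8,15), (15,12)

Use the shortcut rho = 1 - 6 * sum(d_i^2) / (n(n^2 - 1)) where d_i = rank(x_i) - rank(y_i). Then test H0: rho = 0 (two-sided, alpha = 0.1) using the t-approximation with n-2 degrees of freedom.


Step 1: Rank x and y separately (midranks; no ties here).
rank(x): 6->3, 12->6, 1->1, 17->10, 16->9, 9->5, 13->7, 2->2, 8->4, 15->8
rank(y): 8->2, 4->1, 9->3, 18->10, 11->5, 14->8, 10->4, 13->7, 15->9, 12->6
Step 2: d_i = R_x(i) - R_y(i); compute d_i^2.
  (3-2)^2=1, (6-1)^2=25, (1-3)^2=4, (10-10)^2=0, (9-5)^2=16, (5-8)^2=9, (7-4)^2=9, (2-7)^2=25, (4-9)^2=25, (8-6)^2=4
sum(d^2) = 118.
Step 3: rho = 1 - 6*118 / (10*(10^2 - 1)) = 1 - 708/990 = 0.284848.
Step 4: Under H0, t = rho * sqrt((n-2)/(1-rho^2)) = 0.8405 ~ t(8).
Step 5: Two-sided p-value from the t-distribution with 8 df = 0.425038.
Step 6: alpha = 0.1. fail to reject H0.

rho = 0.2848, p = 0.425038, fail to reject H0 at alpha = 0.1.


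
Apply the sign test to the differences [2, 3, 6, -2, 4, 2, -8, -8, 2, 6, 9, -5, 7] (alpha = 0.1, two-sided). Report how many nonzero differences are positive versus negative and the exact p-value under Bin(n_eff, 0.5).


Step 1: Discard zero differences. Original n = 13; n_eff = number of nonzero differences = 13.
Nonzero differences (with sign): +2, +3, +6, -2, +4, +2, -8, -8, +2, +6, +9, -5, +7
Step 2: Count signs: positive = 9, negative = 4.
Step 3: Under H0: P(positive) = 0.5, so the number of positives S ~ Bin(13, 0.5).
Step 4: Two-sided exact p-value = sum of Bin(13,0.5) probabilities at or below the observed probability = 0.266846.
Step 5: alpha = 0.1. fail to reject H0.

n_eff = 13, pos = 9, neg = 4, p = 0.266846, fail to reject H0.


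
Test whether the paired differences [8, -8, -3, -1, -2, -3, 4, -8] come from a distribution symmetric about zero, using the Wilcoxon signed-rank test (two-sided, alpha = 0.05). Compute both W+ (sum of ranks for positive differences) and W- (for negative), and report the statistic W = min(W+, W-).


Step 1: Drop any zero differences (none here) and take |d_i|.
|d| = [8, 8, 3, 1, 2, 3, 4, 8]
Step 2: Midrank |d_i| (ties get averaged ranks).
ranks: |8|->7, |8|->7, |3|->3.5, |1|->1, |2|->2, |3|->3.5, |4|->5, |8|->7
Step 3: Attach original signs; sum ranks with positive sign and with negative sign.
W+ = 7 + 5 = 12
W- = 7 + 3.5 + 1 + 2 + 3.5 + 7 = 24
(Check: W+ + W- = 36 should equal n(n+1)/2 = 36.)
Step 4: Test statistic W = min(W+, W-) = 12.
Step 5: Ties in |d|, so use the tie-corrected normal approximation.
        E[W] = n(n+1)/4 = 8*9/4 = 18.
        Tie groups: |d|=3 (t=2), |d|=8 (t=3); sum(t^3 - t) = 30.
        Var[W] = n(n+1)(2n+1)/24 - sum(t^3-t)/48 = 1224/24 - 30/48 = 50.375.
        z = (W - E[W]) / sqrt(Var[W]) = (12 - 18) / 7.0975 = -0.8454.
        Two-sided p = 2*Phi(z) = 0.397908.
Step 6: alpha = 0.05. fail to reject H0.

W+ = 12, W- = 24, W = min = 12, p = 0.397908, fail to reject H0.


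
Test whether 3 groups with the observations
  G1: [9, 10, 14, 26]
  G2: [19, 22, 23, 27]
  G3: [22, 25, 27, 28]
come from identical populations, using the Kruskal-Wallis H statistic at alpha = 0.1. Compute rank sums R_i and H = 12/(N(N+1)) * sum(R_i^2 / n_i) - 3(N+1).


Step 1: Combine all N = 12 observations and assign midranks.
sorted (value, group, rank): (9,G1,1), (10,G1,2), (14,G1,3), (19,G2,4), (22,G2,5.5), (22,G3,5.5), (23,G2,7), (25,G3,8), (26,G1,9), (27,G2,10.5), (27,G3,10.5), (28,G3,12)
Step 2: Sum ranks within each group.
R_1 = 15 (n_1 = 4)
R_2 = 27 (n_2 = 4)
R_3 = 36 (n_3 = 4)
Step 3: H = 12/(N(N+1)) * sum(R_i^2/n_i) - 3(N+1)
     = 12/(12*13) * (15^2/4 + 27^2/4 + 36^2/4) - 3*13
     = 0.076923 * 562.5 - 39
     = 4.269231.
Step 4: Ties present; correction factor C = 1 - 12/(12^3 - 12) = 0.993007. Corrected H = 4.269231 / 0.993007 = 4.299296.
Step 5: Under H0, H ~ chi^2(2); p-value = 0.116525.
Step 6: alpha = 0.1. fail to reject H0.

H = 4.2993, df = 2, p = 0.116525, fail to reject H0.


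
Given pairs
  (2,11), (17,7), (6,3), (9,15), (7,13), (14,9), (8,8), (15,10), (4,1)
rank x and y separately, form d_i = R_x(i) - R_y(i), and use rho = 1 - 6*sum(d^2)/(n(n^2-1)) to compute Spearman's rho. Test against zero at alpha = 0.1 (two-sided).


Step 1: Rank x and y separately (midranks; no ties here).
rank(x): 2->1, 17->9, 6->3, 9->6, 7->4, 14->7, 8->5, 15->8, 4->2
rank(y): 11->7, 7->3, 3->2, 15->9, 13->8, 9->5, 8->4, 10->6, 1->1
Step 2: d_i = R_x(i) - R_y(i); compute d_i^2.
  (1-7)^2=36, (9-3)^2=36, (3-2)^2=1, (6-9)^2=9, (4-8)^2=16, (7-5)^2=4, (5-4)^2=1, (8-6)^2=4, (2-1)^2=1
sum(d^2) = 108.
Step 3: rho = 1 - 6*108 / (9*(9^2 - 1)) = 1 - 648/720 = 0.100000.
Step 4: Under H0, t = rho * sqrt((n-2)/(1-rho^2)) = 0.2659 ~ t(7).
Step 5: Two-sided p-value from the t-distribution with 7 df = 0.797972.
Step 6: alpha = 0.1. fail to reject H0.

rho = 0.1000, p = 0.797972, fail to reject H0 at alpha = 0.1.


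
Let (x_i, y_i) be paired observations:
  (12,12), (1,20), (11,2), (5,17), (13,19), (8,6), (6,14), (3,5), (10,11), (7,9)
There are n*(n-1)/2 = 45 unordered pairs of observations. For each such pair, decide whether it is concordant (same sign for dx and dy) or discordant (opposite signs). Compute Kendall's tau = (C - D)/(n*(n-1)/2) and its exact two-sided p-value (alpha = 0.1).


Step 1: Enumerate the 45 unordered pairs (i,j) with i<j and classify each by sign(x_j-x_i) * sign(y_j-y_i).
  (1,2):dx=-11,dy=+8->D; (1,3):dx=-1,dy=-10->C; (1,4):dx=-7,dy=+5->D; (1,5):dx=+1,dy=+7->C
  (1,6):dx=-4,dy=-6->C; (1,7):dx=-6,dy=+2->D; (1,8):dx=-9,dy=-7->C; (1,9):dx=-2,dy=-1->C
  (1,10):dx=-5,dy=-3->C; (2,3):dx=+10,dy=-18->D; (2,4):dx=+4,dy=-3->D; (2,5):dx=+12,dy=-1->D
  (2,6):dx=+7,dy=-14->D; (2,7):dx=+5,dy=-6->D; (2,8):dx=+2,dy=-15->D; (2,9):dx=+9,dy=-9->D
  (2,10):dx=+6,dy=-11->D; (3,4):dx=-6,dy=+15->D; (3,5):dx=+2,dy=+17->C; (3,6):dx=-3,dy=+4->D
  (3,7):dx=-5,dy=+12->D; (3,8):dx=-8,dy=+3->D; (3,9):dx=-1,dy=+9->D; (3,10):dx=-4,dy=+7->D
  (4,5):dx=+8,dy=+2->C; (4,6):dx=+3,dy=-11->D; (4,7):dx=+1,dy=-3->D; (4,8):dx=-2,dy=-12->C
  (4,9):dx=+5,dy=-6->D; (4,10):dx=+2,dy=-8->D; (5,6):dx=-5,dy=-13->C; (5,7):dx=-7,dy=-5->C
  (5,8):dx=-10,dy=-14->C; (5,9):dx=-3,dy=-8->C; (5,10):dx=-6,dy=-10->C; (6,7):dx=-2,dy=+8->D
  (6,8):dx=-5,dy=-1->C; (6,9):dx=+2,dy=+5->C; (6,10):dx=-1,dy=+3->D; (7,8):dx=-3,dy=-9->C
  (7,9):dx=+4,dy=-3->D; (7,10):dx=+1,dy=-5->D; (8,9):dx=+7,dy=+6->C; (8,10):dx=+4,dy=+4->C
  (9,10):dx=-3,dy=-2->C
Step 2: C = 20, D = 25, total pairs = 45.
Step 3: tau = (C - D)/(n(n-1)/2) = (20 - 25)/45 = -0.111111.
Step 4: Exact two-sided p-value (enumerate n! = 3628800 permutations of y under H0): p = 0.727490.
Step 5: alpha = 0.1. fail to reject H0.

tau_b = -0.1111 (C=20, D=25), p = 0.727490, fail to reject H0.


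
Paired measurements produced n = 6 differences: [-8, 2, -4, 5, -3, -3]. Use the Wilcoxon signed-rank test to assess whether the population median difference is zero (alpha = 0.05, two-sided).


Step 1: Drop any zero differences (none here) and take |d_i|.
|d| = [8, 2, 4, 5, 3, 3]
Step 2: Midrank |d_i| (ties get averaged ranks).
ranks: |8|->6, |2|->1, |4|->4, |5|->5, |3|->2.5, |3|->2.5
Step 3: Attach original signs; sum ranks with positive sign and with negative sign.
W+ = 1 + 5 = 6
W- = 6 + 4 + 2.5 + 2.5 = 15
(Check: W+ + W- = 21 should equal n(n+1)/2 = 21.)
Step 4: Test statistic W = min(W+, W-) = 6.
Step 5: Ties in |d|, so use the tie-corrected normal approximation.
        E[W] = n(n+1)/4 = 6*7/4 = 10.5.
        Tie groups: |d|=3 (t=2); sum(t^3 - t) = 6.
        Var[W] = n(n+1)(2n+1)/24 - sum(t^3-t)/48 = 546/24 - 6/48 = 22.625.
        z = (W - E[W]) / sqrt(Var[W]) = (6 - 10.5) / 4.7566 = -0.9461.
        Two-sided p = 2*Phi(z) = 0.344118.
Step 6: alpha = 0.05. fail to reject H0.

W+ = 6, W- = 15, W = min = 6, p = 0.344118, fail to reject H0.


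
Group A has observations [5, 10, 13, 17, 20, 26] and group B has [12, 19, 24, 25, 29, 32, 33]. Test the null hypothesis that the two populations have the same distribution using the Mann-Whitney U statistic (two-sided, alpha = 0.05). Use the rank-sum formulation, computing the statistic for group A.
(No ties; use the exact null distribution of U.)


Step 1: Combine and sort all 13 observations; assign midranks.
sorted (value, group): (5,X), (10,X), (12,Y), (13,X), (17,X), (19,Y), (20,X), (24,Y), (25,Y), (26,X), (29,Y), (32,Y), (33,Y)
ranks: 5->1, 10->2, 12->3, 13->4, 17->5, 19->6, 20->7, 24->8, 25->9, 26->10, 29->11, 32->12, 33->13
Step 2: Rank sum for X: R1 = 1 + 2 + 4 + 5 + 7 + 10 = 29.
Step 3: U_X = R1 - n1(n1+1)/2 = 29 - 6*7/2 = 29 - 21 = 8.
       U_Y = n1*n2 - U_X = 42 - 8 = 34.
Step 4: No ties, so the exact null distribution of U (based on enumerating the C(13,6) = 1716 equally likely rank assignments) gives the two-sided p-value.
Step 5: p-value = 0.073427; compare to alpha = 0.05. fail to reject H0.

U_X = 8, p = 0.073427, fail to reject H0 at alpha = 0.05.


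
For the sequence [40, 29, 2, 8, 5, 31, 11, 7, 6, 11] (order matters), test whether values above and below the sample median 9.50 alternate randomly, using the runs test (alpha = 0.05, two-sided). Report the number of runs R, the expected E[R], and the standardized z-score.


Step 1: Compute median = 9.50; label A = above, B = below.
Labels in order: AABBBAABBA  (n_A = 5, n_B = 5)
Step 2: Count runs R = 5.
Step 3: Under H0 (random ordering), E[R] = 2*n_A*n_B/(n_A+n_B) + 1 = 2*5*5/10 + 1 = 6.0000.
        Var[R] = 2*n_A*n_B*(2*n_A*n_B - n_A - n_B) / ((n_A+n_B)^2 * (n_A+n_B-1)) = 2000/900 = 2.2222.
        SD[R] = 1.4907.
Step 4: Continuity-corrected z = (R + 0.5 - E[R]) / SD[R] = (5 + 0.5 - 6.0000) / 1.4907 = -0.3354.
Step 5: Two-sided p-value via normal approximation = 2*(1 - Phi(|z|)) = 0.737316.
Step 6: alpha = 0.05. fail to reject H0.

R = 5, z = -0.3354, p = 0.737316, fail to reject H0.


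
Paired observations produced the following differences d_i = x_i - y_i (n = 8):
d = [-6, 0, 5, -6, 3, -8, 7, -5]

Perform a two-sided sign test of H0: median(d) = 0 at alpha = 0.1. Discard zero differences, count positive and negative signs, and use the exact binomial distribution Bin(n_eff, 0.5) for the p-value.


Step 1: Discard zero differences. Original n = 8; n_eff = number of nonzero differences = 7.
Nonzero differences (with sign): -6, +5, -6, +3, -8, +7, -5
Step 2: Count signs: positive = 3, negative = 4.
Step 3: Under H0: P(positive) = 0.5, so the number of positives S ~ Bin(7, 0.5).
Step 4: Two-sided exact p-value = sum of Bin(7,0.5) probabilities at or below the observed probability = 1.000000.
Step 5: alpha = 0.1. fail to reject H0.

n_eff = 7, pos = 3, neg = 4, p = 1.000000, fail to reject H0.


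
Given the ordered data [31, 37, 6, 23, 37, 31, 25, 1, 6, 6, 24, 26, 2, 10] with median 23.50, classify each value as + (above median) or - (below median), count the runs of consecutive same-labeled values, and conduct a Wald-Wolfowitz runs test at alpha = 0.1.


Step 1: Compute median = 23.50; label A = above, B = below.
Labels in order: AABBAAABBBAABB  (n_A = 7, n_B = 7)
Step 2: Count runs R = 6.
Step 3: Under H0 (random ordering), E[R] = 2*n_A*n_B/(n_A+n_B) + 1 = 2*7*7/14 + 1 = 8.0000.
        Var[R] = 2*n_A*n_B*(2*n_A*n_B - n_A - n_B) / ((n_A+n_B)^2 * (n_A+n_B-1)) = 8232/2548 = 3.2308.
        SD[R] = 1.7974.
Step 4: Continuity-corrected z = (R + 0.5 - E[R]) / SD[R] = (6 + 0.5 - 8.0000) / 1.7974 = -0.8345.
Step 5: Two-sided p-value via normal approximation = 2*(1 - Phi(|z|)) = 0.403986.
Step 6: alpha = 0.1. fail to reject H0.

R = 6, z = -0.8345, p = 0.403986, fail to reject H0.


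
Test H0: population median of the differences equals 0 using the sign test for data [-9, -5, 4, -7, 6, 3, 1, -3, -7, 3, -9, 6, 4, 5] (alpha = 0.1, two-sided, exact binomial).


Step 1: Discard zero differences. Original n = 14; n_eff = number of nonzero differences = 14.
Nonzero differences (with sign): -9, -5, +4, -7, +6, +3, +1, -3, -7, +3, -9, +6, +4, +5
Step 2: Count signs: positive = 8, negative = 6.
Step 3: Under H0: P(positive) = 0.5, so the number of positives S ~ Bin(14, 0.5).
Step 4: Two-sided exact p-value = sum of Bin(14,0.5) probabilities at or below the observed probability = 0.790527.
Step 5: alpha = 0.1. fail to reject H0.

n_eff = 14, pos = 8, neg = 6, p = 0.790527, fail to reject H0.


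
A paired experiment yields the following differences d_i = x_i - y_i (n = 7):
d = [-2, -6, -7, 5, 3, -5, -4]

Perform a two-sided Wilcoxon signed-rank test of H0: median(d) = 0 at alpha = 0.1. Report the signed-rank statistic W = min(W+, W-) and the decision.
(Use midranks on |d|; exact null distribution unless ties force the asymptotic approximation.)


Step 1: Drop any zero differences (none here) and take |d_i|.
|d| = [2, 6, 7, 5, 3, 5, 4]
Step 2: Midrank |d_i| (ties get averaged ranks).
ranks: |2|->1, |6|->6, |7|->7, |5|->4.5, |3|->2, |5|->4.5, |4|->3
Step 3: Attach original signs; sum ranks with positive sign and with negative sign.
W+ = 4.5 + 2 = 6.5
W- = 1 + 6 + 7 + 4.5 + 3 = 21.5
(Check: W+ + W- = 28 should equal n(n+1)/2 = 28.)
Step 4: Test statistic W = min(W+, W-) = 6.5.
Step 5: Ties in |d|, so use the tie-corrected normal approximation.
        E[W] = n(n+1)/4 = 7*8/4 = 14.
        Tie groups: |d|=5 (t=2); sum(t^3 - t) = 6.
        Var[W] = n(n+1)(2n+1)/24 - sum(t^3-t)/48 = 840/24 - 6/48 = 34.875.
        z = (W - E[W]) / sqrt(Var[W]) = (6.5 - 14) / 5.9055 = -1.2700.
        Two-sided p = 2*Phi(z) = 0.204084.
Step 6: alpha = 0.1. fail to reject H0.

W+ = 6.5, W- = 21.5, W = min = 6.5, p = 0.204084, fail to reject H0.


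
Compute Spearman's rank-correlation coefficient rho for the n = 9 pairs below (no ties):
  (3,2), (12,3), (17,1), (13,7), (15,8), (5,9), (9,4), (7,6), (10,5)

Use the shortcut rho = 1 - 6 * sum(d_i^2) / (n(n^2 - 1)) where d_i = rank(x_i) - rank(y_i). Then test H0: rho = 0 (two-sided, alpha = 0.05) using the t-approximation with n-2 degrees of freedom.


Step 1: Rank x and y separately (midranks; no ties here).
rank(x): 3->1, 12->6, 17->9, 13->7, 15->8, 5->2, 9->4, 7->3, 10->5
rank(y): 2->2, 3->3, 1->1, 7->7, 8->8, 9->9, 4->4, 6->6, 5->5
Step 2: d_i = R_x(i) - R_y(i); compute d_i^2.
  (1-2)^2=1, (6-3)^2=9, (9-1)^2=64, (7-7)^2=0, (8-8)^2=0, (2-9)^2=49, (4-4)^2=0, (3-6)^2=9, (5-5)^2=0
sum(d^2) = 132.
Step 3: rho = 1 - 6*132 / (9*(9^2 - 1)) = 1 - 792/720 = -0.100000.
Step 4: Under H0, t = rho * sqrt((n-2)/(1-rho^2)) = -0.2659 ~ t(7).
Step 5: Two-sided p-value from the t-distribution with 7 df = 0.797972.
Step 6: alpha = 0.05. fail to reject H0.

rho = -0.1000, p = 0.797972, fail to reject H0 at alpha = 0.05.


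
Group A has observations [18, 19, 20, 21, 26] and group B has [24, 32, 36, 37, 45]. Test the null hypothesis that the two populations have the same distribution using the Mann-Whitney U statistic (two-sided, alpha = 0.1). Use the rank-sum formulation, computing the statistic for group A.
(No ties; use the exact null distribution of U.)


Step 1: Combine and sort all 10 observations; assign midranks.
sorted (value, group): (18,X), (19,X), (20,X), (21,X), (24,Y), (26,X), (32,Y), (36,Y), (37,Y), (45,Y)
ranks: 18->1, 19->2, 20->3, 21->4, 24->5, 26->6, 32->7, 36->8, 37->9, 45->10
Step 2: Rank sum for X: R1 = 1 + 2 + 3 + 4 + 6 = 16.
Step 3: U_X = R1 - n1(n1+1)/2 = 16 - 5*6/2 = 16 - 15 = 1.
       U_Y = n1*n2 - U_X = 25 - 1 = 24.
Step 4: No ties, so the exact null distribution of U (based on enumerating the C(10,5) = 252 equally likely rank assignments) gives the two-sided p-value.
Step 5: p-value = 0.015873; compare to alpha = 0.1. reject H0.

U_X = 1, p = 0.015873, reject H0 at alpha = 0.1.


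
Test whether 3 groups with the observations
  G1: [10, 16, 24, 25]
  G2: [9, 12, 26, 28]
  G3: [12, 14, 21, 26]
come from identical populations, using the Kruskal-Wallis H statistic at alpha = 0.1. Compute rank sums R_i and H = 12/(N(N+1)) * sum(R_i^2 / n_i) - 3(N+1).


Step 1: Combine all N = 12 observations and assign midranks.
sorted (value, group, rank): (9,G2,1), (10,G1,2), (12,G2,3.5), (12,G3,3.5), (14,G3,5), (16,G1,6), (21,G3,7), (24,G1,8), (25,G1,9), (26,G2,10.5), (26,G3,10.5), (28,G2,12)
Step 2: Sum ranks within each group.
R_1 = 25 (n_1 = 4)
R_2 = 27 (n_2 = 4)
R_3 = 26 (n_3 = 4)
Step 3: H = 12/(N(N+1)) * sum(R_i^2/n_i) - 3(N+1)
     = 12/(12*13) * (25^2/4 + 27^2/4 + 26^2/4) - 3*13
     = 0.076923 * 507.5 - 39
     = 0.038462.
Step 4: Ties present; correction factor C = 1 - 12/(12^3 - 12) = 0.993007. Corrected H = 0.038462 / 0.993007 = 0.038732.
Step 5: Under H0, H ~ chi^2(2); p-value = 0.980820.
Step 6: alpha = 0.1. fail to reject H0.

H = 0.0387, df = 2, p = 0.980820, fail to reject H0.


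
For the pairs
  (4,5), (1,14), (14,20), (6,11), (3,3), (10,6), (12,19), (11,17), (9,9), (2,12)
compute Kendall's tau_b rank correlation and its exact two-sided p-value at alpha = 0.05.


Step 1: Enumerate the 45 unordered pairs (i,j) with i<j and classify each by sign(x_j-x_i) * sign(y_j-y_i).
  (1,2):dx=-3,dy=+9->D; (1,3):dx=+10,dy=+15->C; (1,4):dx=+2,dy=+6->C; (1,5):dx=-1,dy=-2->C
  (1,6):dx=+6,dy=+1->C; (1,7):dx=+8,dy=+14->C; (1,8):dx=+7,dy=+12->C; (1,9):dx=+5,dy=+4->C
  (1,10):dx=-2,dy=+7->D; (2,3):dx=+13,dy=+6->C; (2,4):dx=+5,dy=-3->D; (2,5):dx=+2,dy=-11->D
  (2,6):dx=+9,dy=-8->D; (2,7):dx=+11,dy=+5->C; (2,8):dx=+10,dy=+3->C; (2,9):dx=+8,dy=-5->D
  (2,10):dx=+1,dy=-2->D; (3,4):dx=-8,dy=-9->C; (3,5):dx=-11,dy=-17->C; (3,6):dx=-4,dy=-14->C
  (3,7):dx=-2,dy=-1->C; (3,8):dx=-3,dy=-3->C; (3,9):dx=-5,dy=-11->C; (3,10):dx=-12,dy=-8->C
  (4,5):dx=-3,dy=-8->C; (4,6):dx=+4,dy=-5->D; (4,7):dx=+6,dy=+8->C; (4,8):dx=+5,dy=+6->C
  (4,9):dx=+3,dy=-2->D; (4,10):dx=-4,dy=+1->D; (5,6):dx=+7,dy=+3->C; (5,7):dx=+9,dy=+16->C
  (5,8):dx=+8,dy=+14->C; (5,9):dx=+6,dy=+6->C; (5,10):dx=-1,dy=+9->D; (6,7):dx=+2,dy=+13->C
  (6,8):dx=+1,dy=+11->C; (6,9):dx=-1,dy=+3->D; (6,10):dx=-8,dy=+6->D; (7,8):dx=-1,dy=-2->C
  (7,9):dx=-3,dy=-10->C; (7,10):dx=-10,dy=-7->C; (8,9):dx=-2,dy=-8->C; (8,10):dx=-9,dy=-5->C
  (9,10):dx=-7,dy=+3->D
Step 2: C = 31, D = 14, total pairs = 45.
Step 3: tau = (C - D)/(n(n-1)/2) = (31 - 14)/45 = 0.377778.
Step 4: Exact two-sided p-value (enumerate n! = 3628800 permutations of y under H0): p = 0.155742.
Step 5: alpha = 0.05. fail to reject H0.

tau_b = 0.3778 (C=31, D=14), p = 0.155742, fail to reject H0.


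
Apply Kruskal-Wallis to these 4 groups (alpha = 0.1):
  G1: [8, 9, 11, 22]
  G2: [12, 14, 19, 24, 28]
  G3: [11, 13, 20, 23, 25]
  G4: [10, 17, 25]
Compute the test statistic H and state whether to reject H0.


Step 1: Combine all N = 17 observations and assign midranks.
sorted (value, group, rank): (8,G1,1), (9,G1,2), (10,G4,3), (11,G1,4.5), (11,G3,4.5), (12,G2,6), (13,G3,7), (14,G2,8), (17,G4,9), (19,G2,10), (20,G3,11), (22,G1,12), (23,G3,13), (24,G2,14), (25,G3,15.5), (25,G4,15.5), (28,G2,17)
Step 2: Sum ranks within each group.
R_1 = 19.5 (n_1 = 4)
R_2 = 55 (n_2 = 5)
R_3 = 51 (n_3 = 5)
R_4 = 27.5 (n_4 = 3)
Step 3: H = 12/(N(N+1)) * sum(R_i^2/n_i) - 3(N+1)
     = 12/(17*18) * (19.5^2/4 + 55^2/5 + 51^2/5 + 27.5^2/3) - 3*18
     = 0.039216 * 1472.35 - 54
     = 3.739052.
Step 4: Ties present; correction factor C = 1 - 12/(17^3 - 17) = 0.997549. Corrected H = 3.739052 / 0.997549 = 3.748239.
Step 5: Under H0, H ~ chi^2(3); p-value = 0.289964.
Step 6: alpha = 0.1. fail to reject H0.

H = 3.7482, df = 3, p = 0.289964, fail to reject H0.


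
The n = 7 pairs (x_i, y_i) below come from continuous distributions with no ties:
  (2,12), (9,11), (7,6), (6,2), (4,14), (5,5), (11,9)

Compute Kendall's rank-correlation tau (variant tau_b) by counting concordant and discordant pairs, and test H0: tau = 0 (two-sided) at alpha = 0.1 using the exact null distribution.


Step 1: Enumerate the 21 unordered pairs (i,j) with i<j and classify each by sign(x_j-x_i) * sign(y_j-y_i).
  (1,2):dx=+7,dy=-1->D; (1,3):dx=+5,dy=-6->D; (1,4):dx=+4,dy=-10->D; (1,5):dx=+2,dy=+2->C
  (1,6):dx=+3,dy=-7->D; (1,7):dx=+9,dy=-3->D; (2,3):dx=-2,dy=-5->C; (2,4):dx=-3,dy=-9->C
  (2,5):dx=-5,dy=+3->D; (2,6):dx=-4,dy=-6->C; (2,7):dx=+2,dy=-2->D; (3,4):dx=-1,dy=-4->C
  (3,5):dx=-3,dy=+8->D; (3,6):dx=-2,dy=-1->C; (3,7):dx=+4,dy=+3->C; (4,5):dx=-2,dy=+12->D
  (4,6):dx=-1,dy=+3->D; (4,7):dx=+5,dy=+7->C; (5,6):dx=+1,dy=-9->D; (5,7):dx=+7,dy=-5->D
  (6,7):dx=+6,dy=+4->C
Step 2: C = 9, D = 12, total pairs = 21.
Step 3: tau = (C - D)/(n(n-1)/2) = (9 - 12)/21 = -0.142857.
Step 4: Exact two-sided p-value (enumerate n! = 5040 permutations of y under H0): p = 0.772619.
Step 5: alpha = 0.1. fail to reject H0.

tau_b = -0.1429 (C=9, D=12), p = 0.772619, fail to reject H0.


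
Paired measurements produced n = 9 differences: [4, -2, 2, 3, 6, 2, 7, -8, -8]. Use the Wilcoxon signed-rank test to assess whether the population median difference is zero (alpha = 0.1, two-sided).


Step 1: Drop any zero differences (none here) and take |d_i|.
|d| = [4, 2, 2, 3, 6, 2, 7, 8, 8]
Step 2: Midrank |d_i| (ties get averaged ranks).
ranks: |4|->5, |2|->2, |2|->2, |3|->4, |6|->6, |2|->2, |7|->7, |8|->8.5, |8|->8.5
Step 3: Attach original signs; sum ranks with positive sign and with negative sign.
W+ = 5 + 2 + 4 + 6 + 2 + 7 = 26
W- = 2 + 8.5 + 8.5 = 19
(Check: W+ + W- = 45 should equal n(n+1)/2 = 45.)
Step 4: Test statistic W = min(W+, W-) = 19.
Step 5: Ties in |d|, so use the tie-corrected normal approximation.
        E[W] = n(n+1)/4 = 9*10/4 = 22.5.
        Tie groups: |d|=2 (t=3), |d|=8 (t=2); sum(t^3 - t) = 30.
        Var[W] = n(n+1)(2n+1)/24 - sum(t^3-t)/48 = 1710/24 - 30/48 = 70.625.
        z = (W - E[W]) / sqrt(Var[W]) = (19 - 22.5) / 8.4039 = -0.4165.
        Two-sided p = 2*Phi(z) = 0.677063.
Step 6: alpha = 0.1. fail to reject H0.

W+ = 26, W- = 19, W = min = 19, p = 0.677063, fail to reject H0.


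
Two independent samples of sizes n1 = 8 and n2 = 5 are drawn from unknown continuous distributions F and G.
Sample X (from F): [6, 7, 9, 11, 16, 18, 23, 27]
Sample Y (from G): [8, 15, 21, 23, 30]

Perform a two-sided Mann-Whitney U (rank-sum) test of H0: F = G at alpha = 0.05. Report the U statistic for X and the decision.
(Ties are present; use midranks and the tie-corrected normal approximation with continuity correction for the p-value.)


Step 1: Combine and sort all 13 observations; assign midranks.
sorted (value, group): (6,X), (7,X), (8,Y), (9,X), (11,X), (15,Y), (16,X), (18,X), (21,Y), (23,X), (23,Y), (27,X), (30,Y)
ranks: 6->1, 7->2, 8->3, 9->4, 11->5, 15->6, 16->7, 18->8, 21->9, 23->10.5, 23->10.5, 27->12, 30->13
Step 2: Rank sum for X: R1 = 1 + 2 + 4 + 5 + 7 + 8 + 10.5 + 12 = 49.5.
Step 3: U_X = R1 - n1(n1+1)/2 = 49.5 - 8*9/2 = 49.5 - 36 = 13.5.
       U_Y = n1*n2 - U_X = 40 - 13.5 = 26.5.
Step 4: Ties are present, so use the tie-corrected normal approximation (with continuity correction) for the p-value.
Step 5: p-value = 0.379120; compare to alpha = 0.05. fail to reject H0.

U_X = 13.5, p = 0.379120, fail to reject H0 at alpha = 0.05.


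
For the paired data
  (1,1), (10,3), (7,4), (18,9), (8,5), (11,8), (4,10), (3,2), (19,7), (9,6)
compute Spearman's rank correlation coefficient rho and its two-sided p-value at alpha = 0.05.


Step 1: Rank x and y separately (midranks; no ties here).
rank(x): 1->1, 10->7, 7->4, 18->9, 8->5, 11->8, 4->3, 3->2, 19->10, 9->6
rank(y): 1->1, 3->3, 4->4, 9->9, 5->5, 8->8, 10->10, 2->2, 7->7, 6->6
Step 2: d_i = R_x(i) - R_y(i); compute d_i^2.
  (1-1)^2=0, (7-3)^2=16, (4-4)^2=0, (9-9)^2=0, (5-5)^2=0, (8-8)^2=0, (3-10)^2=49, (2-2)^2=0, (10-7)^2=9, (6-6)^2=0
sum(d^2) = 74.
Step 3: rho = 1 - 6*74 / (10*(10^2 - 1)) = 1 - 444/990 = 0.551515.
Step 4: Under H0, t = rho * sqrt((n-2)/(1-rho^2)) = 1.8700 ~ t(8).
Step 5: Two-sided p-value from the t-distribution with 8 df = 0.098401.
Step 6: alpha = 0.05. fail to reject H0.

rho = 0.5515, p = 0.098401, fail to reject H0 at alpha = 0.05.


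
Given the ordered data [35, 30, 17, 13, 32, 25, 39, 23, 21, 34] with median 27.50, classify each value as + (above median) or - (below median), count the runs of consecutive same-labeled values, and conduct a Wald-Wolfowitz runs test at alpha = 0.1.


Step 1: Compute median = 27.50; label A = above, B = below.
Labels in order: AABBABABBA  (n_A = 5, n_B = 5)
Step 2: Count runs R = 7.
Step 3: Under H0 (random ordering), E[R] = 2*n_A*n_B/(n_A+n_B) + 1 = 2*5*5/10 + 1 = 6.0000.
        Var[R] = 2*n_A*n_B*(2*n_A*n_B - n_A - n_B) / ((n_A+n_B)^2 * (n_A+n_B-1)) = 2000/900 = 2.2222.
        SD[R] = 1.4907.
Step 4: Continuity-corrected z = (R - 0.5 - E[R]) / SD[R] = (7 - 0.5 - 6.0000) / 1.4907 = 0.3354.
Step 5: Two-sided p-value via normal approximation = 2*(1 - Phi(|z|)) = 0.737316.
Step 6: alpha = 0.1. fail to reject H0.

R = 7, z = 0.3354, p = 0.737316, fail to reject H0.


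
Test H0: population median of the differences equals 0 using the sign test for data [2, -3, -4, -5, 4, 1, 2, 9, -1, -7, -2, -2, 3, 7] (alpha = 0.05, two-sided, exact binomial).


Step 1: Discard zero differences. Original n = 14; n_eff = number of nonzero differences = 14.
Nonzero differences (with sign): +2, -3, -4, -5, +4, +1, +2, +9, -1, -7, -2, -2, +3, +7
Step 2: Count signs: positive = 7, negative = 7.
Step 3: Under H0: P(positive) = 0.5, so the number of positives S ~ Bin(14, 0.5).
Step 4: Two-sided exact p-value = sum of Bin(14,0.5) probabilities at or below the observed probability = 1.000000.
Step 5: alpha = 0.05. fail to reject H0.

n_eff = 14, pos = 7, neg = 7, p = 1.000000, fail to reject H0.


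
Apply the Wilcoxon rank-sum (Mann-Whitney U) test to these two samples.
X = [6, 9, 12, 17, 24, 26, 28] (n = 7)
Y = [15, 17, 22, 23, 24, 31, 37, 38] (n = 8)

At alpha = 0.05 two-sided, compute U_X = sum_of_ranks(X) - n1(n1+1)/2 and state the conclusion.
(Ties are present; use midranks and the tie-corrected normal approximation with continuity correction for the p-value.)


Step 1: Combine and sort all 15 observations; assign midranks.
sorted (value, group): (6,X), (9,X), (12,X), (15,Y), (17,X), (17,Y), (22,Y), (23,Y), (24,X), (24,Y), (26,X), (28,X), (31,Y), (37,Y), (38,Y)
ranks: 6->1, 9->2, 12->3, 15->4, 17->5.5, 17->5.5, 22->7, 23->8, 24->9.5, 24->9.5, 26->11, 28->12, 31->13, 37->14, 38->15
Step 2: Rank sum for X: R1 = 1 + 2 + 3 + 5.5 + 9.5 + 11 + 12 = 44.
Step 3: U_X = R1 - n1(n1+1)/2 = 44 - 7*8/2 = 44 - 28 = 16.
       U_Y = n1*n2 - U_X = 56 - 16 = 40.
Step 4: Ties are present, so use the tie-corrected normal approximation (with continuity correction) for the p-value.
Step 5: p-value = 0.182450; compare to alpha = 0.05. fail to reject H0.

U_X = 16, p = 0.182450, fail to reject H0 at alpha = 0.05.
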